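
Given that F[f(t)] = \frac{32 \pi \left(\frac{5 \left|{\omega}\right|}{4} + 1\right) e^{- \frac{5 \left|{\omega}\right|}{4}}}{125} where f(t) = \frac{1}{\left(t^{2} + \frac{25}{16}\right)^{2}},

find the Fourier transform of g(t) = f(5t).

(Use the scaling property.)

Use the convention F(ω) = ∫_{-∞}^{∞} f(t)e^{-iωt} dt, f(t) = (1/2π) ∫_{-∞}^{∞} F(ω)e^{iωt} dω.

F[g](ω) = \frac{8 \pi \left(\left|{\omega}\right| + 4\right) e^{- \frac{\left|{\omega}\right|}{4}}}{625}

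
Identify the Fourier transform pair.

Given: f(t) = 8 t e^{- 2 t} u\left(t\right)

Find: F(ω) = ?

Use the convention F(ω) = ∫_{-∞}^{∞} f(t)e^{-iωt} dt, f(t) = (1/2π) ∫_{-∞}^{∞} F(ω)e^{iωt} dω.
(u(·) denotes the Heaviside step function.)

F(ω) = \frac{8}{\left(i \omega + 2\right)^{2}}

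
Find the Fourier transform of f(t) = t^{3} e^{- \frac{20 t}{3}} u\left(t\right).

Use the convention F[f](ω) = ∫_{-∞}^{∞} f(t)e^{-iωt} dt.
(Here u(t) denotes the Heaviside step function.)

F(ω) = \frac{486}{\left(3 i \omega + 20\right)^{4}}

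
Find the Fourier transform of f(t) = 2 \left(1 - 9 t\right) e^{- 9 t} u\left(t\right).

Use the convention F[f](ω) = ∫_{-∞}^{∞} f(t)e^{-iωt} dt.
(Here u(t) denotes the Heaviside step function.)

F(ω) = \frac{2 i \omega}{- \omega^{2} + 18 i \omega + 81}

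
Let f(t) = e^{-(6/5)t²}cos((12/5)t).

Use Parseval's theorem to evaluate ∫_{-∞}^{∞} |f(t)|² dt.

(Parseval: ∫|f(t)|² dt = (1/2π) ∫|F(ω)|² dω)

∫|f(t)|² dt = \frac{\sqrt{15} \sqrt{\pi} \left(1 + e^{\frac{12}{5}}\right)}{12 e^{\frac{12}{5}}}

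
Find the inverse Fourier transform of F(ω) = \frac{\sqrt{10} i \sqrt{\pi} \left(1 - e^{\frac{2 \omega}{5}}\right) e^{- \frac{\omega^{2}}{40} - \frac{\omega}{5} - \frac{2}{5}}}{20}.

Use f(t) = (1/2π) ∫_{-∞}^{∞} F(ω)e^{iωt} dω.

f(t) = e^{- 10 t^{2}} \sin{\left(4 t \right)}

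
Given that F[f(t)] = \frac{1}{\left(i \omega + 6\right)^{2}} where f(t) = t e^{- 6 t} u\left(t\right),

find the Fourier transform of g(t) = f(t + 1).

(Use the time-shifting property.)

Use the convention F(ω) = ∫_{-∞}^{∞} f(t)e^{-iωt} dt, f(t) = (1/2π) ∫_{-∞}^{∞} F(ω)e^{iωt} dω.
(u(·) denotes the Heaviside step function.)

F[g](ω) = \frac{e^{i \omega}}{\left(i \omega + 6\right)^{2}}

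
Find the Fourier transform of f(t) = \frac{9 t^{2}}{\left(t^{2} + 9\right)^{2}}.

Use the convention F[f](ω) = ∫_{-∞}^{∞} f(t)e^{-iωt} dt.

F(ω) = \frac{3 \pi \left(1 - 3 \left|{\omega}\right|\right) e^{- 3 \left|{\omega}\right|}}{2}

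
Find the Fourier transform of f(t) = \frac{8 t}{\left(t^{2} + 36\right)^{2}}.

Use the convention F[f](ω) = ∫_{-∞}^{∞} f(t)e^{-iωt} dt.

F(ω) = - \frac{2 i \pi \omega e^{- 6 \left|{\omega}\right|}}{3}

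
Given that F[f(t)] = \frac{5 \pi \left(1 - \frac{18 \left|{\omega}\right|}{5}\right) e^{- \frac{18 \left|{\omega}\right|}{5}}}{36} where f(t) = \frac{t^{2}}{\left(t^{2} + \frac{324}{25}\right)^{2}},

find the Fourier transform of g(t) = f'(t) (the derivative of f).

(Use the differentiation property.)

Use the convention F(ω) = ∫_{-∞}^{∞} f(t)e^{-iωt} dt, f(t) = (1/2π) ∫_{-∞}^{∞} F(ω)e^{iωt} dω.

F[g](ω) = \frac{i \pi \omega \left(5 - 18 \left|{\omega}\right|\right) e^{- \frac{18 \left|{\omega}\right|}{5}}}{36}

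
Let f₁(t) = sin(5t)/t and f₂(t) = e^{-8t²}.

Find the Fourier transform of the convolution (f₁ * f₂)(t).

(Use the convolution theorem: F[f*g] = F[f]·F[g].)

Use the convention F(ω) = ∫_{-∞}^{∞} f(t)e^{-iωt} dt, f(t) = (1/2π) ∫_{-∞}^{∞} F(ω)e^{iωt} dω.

F[f₁*f₂](ω) = \begin{cases} \frac{\sqrt{2} \pi^{\frac{3}{2}} e^{- \frac{\omega^{2}}{32}}}{4} & \text{for}\: \omega > -5 \wedge \omega < 5 \\0 & \text{otherwise} \end{cases}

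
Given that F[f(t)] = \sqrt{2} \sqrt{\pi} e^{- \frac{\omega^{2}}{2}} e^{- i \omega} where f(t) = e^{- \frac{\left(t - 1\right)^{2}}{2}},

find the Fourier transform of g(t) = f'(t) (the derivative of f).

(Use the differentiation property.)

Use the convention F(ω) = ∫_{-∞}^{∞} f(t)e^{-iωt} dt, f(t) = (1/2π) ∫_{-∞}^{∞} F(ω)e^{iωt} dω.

F[g](ω) = \sqrt{2} i \sqrt{\pi} \omega e^{- \omega \left(\frac{\omega}{2} + i\right)}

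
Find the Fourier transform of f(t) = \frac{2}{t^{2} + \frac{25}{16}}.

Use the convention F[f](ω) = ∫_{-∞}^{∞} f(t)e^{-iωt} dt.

F(ω) = \frac{8 \pi e^{- \frac{5 \left|{\omega}\right|}{4}}}{5}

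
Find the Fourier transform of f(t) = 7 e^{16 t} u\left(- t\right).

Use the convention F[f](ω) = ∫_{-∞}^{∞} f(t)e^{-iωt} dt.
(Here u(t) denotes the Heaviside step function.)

F(ω) = - \frac{7}{i \omega - 16}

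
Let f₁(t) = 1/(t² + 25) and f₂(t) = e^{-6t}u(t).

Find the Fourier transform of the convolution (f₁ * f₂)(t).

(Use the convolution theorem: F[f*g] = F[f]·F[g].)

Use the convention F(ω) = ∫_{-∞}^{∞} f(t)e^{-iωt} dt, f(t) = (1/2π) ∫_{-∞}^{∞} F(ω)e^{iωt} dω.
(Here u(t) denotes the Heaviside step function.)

F[f₁*f₂](ω) = \frac{\pi e^{- 5 \left|{\omega}\right|}}{5 \left(i \omega + 6\right)}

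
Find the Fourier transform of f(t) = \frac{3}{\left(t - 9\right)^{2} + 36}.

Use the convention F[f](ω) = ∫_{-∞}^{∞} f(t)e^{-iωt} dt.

F(ω) = \frac{\pi e^{- 9 i \omega - 6 \left|{\omega}\right|}}{2}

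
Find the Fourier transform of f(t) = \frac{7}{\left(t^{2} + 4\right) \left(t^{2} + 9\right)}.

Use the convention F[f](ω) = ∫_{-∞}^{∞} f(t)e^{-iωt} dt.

F(ω) = \frac{7 \pi \left(3 e^{\left|{\omega}\right|} - 2\right) e^{- 3 \left|{\omega}\right|}}{30}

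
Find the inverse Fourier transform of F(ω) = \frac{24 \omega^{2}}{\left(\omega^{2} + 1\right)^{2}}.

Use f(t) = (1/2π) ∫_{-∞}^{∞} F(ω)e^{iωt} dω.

f(t) = 6 \left(1 - \left|{t}\right|\right) e^{- \left|{t}\right|}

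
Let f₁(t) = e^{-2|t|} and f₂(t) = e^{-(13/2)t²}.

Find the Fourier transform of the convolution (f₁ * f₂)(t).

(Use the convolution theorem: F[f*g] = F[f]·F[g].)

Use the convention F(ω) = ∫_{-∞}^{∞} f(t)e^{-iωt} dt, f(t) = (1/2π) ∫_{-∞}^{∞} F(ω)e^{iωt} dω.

F[f₁*f₂](ω) = \frac{4 \sqrt{26} \sqrt{\pi} e^{- \frac{\omega^{2}}{26}}}{13 \left(\omega^{2} + 4\right)}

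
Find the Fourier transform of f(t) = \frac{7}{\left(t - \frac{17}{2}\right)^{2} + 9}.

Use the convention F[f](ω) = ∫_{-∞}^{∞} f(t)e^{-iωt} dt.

F(ω) = \frac{7 \pi e^{- \frac{17 i \omega}{2} - 3 \left|{\omega}\right|}}{3}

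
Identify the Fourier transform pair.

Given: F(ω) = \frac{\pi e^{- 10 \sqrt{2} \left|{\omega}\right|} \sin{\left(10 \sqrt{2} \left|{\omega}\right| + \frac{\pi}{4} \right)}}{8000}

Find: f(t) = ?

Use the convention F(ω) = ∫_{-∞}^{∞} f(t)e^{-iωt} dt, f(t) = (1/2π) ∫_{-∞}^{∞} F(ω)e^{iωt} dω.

f(t) = \frac{1}{t^{4} + 160000}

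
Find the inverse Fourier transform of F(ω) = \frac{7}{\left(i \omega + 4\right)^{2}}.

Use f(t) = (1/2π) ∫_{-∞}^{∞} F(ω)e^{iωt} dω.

f(t) = 7 t e^{- 4 t} u\left(t\right)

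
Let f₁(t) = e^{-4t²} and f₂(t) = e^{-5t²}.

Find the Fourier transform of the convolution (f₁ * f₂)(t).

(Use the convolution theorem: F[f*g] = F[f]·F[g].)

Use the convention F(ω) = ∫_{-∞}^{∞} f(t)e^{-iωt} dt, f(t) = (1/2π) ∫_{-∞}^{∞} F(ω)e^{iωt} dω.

F[f₁*f₂](ω) = \frac{\sqrt{5} \pi e^{- \frac{9 \omega^{2}}{80}}}{10}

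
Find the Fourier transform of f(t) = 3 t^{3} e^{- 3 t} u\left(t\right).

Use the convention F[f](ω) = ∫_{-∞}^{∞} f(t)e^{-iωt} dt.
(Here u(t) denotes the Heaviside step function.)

F(ω) = \frac{18}{\left(i \omega + 3\right)^{4}}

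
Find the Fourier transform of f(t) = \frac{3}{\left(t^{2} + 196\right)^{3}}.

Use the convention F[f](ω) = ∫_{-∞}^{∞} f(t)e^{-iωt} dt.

F(ω) = \frac{3 \pi \left(196 \omega^{2} + 42 \left|{\omega}\right| + 3\right) e^{- 14 \left|{\omega}\right|}}{4302592}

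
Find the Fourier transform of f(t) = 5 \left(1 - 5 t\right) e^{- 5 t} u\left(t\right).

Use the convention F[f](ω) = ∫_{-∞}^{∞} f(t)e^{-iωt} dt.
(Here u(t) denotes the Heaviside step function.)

F(ω) = \frac{5 i \omega}{- \omega^{2} + 10 i \omega + 25}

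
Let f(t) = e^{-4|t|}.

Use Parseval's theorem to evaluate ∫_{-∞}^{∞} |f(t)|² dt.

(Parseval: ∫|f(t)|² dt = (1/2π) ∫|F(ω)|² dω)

∫|f(t)|² dt = \frac{1}{4}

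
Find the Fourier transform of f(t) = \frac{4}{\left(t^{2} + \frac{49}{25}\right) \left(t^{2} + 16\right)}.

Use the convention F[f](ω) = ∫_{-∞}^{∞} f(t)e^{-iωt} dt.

F(ω) = - \frac{25 \pi e^{- 4 \left|{\omega}\right|}}{351} + \frac{500 \pi e^{- \frac{7 \left|{\omega}\right|}{5}}}{2457}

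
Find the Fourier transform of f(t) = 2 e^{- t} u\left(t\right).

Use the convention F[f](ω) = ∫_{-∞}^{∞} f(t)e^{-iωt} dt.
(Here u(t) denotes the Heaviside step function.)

F(ω) = \frac{2}{i \omega + 1}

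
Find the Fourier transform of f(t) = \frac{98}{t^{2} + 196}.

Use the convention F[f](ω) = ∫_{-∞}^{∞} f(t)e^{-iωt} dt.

F(ω) = 7 \pi e^{- 14 \left|{\omega}\right|}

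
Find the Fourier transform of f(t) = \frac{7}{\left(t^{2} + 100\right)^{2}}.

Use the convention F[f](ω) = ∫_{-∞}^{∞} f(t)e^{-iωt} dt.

F(ω) = \frac{7 \pi \left(10 \left|{\omega}\right| + 1\right) e^{- 10 \left|{\omega}\right|}}{2000}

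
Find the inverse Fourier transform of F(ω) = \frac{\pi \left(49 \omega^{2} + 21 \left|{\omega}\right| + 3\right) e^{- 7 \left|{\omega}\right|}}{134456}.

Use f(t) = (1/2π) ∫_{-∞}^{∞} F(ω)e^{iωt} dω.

f(t) = \frac{1}{\left(t^{2} + 49\right)^{3}}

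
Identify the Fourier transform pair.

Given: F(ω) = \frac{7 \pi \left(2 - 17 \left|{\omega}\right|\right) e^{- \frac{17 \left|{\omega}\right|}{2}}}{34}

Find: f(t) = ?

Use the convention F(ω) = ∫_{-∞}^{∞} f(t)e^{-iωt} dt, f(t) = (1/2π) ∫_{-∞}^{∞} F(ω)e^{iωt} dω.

f(t) = \frac{7 t^{2}}{\left(t^{2} + \frac{289}{4}\right)^{2}}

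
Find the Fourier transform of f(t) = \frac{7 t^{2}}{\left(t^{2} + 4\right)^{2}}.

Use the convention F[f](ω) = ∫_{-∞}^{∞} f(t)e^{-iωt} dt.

F(ω) = \frac{7 \pi \left(1 - 2 \left|{\omega}\right|\right) e^{- 2 \left|{\omega}\right|}}{4}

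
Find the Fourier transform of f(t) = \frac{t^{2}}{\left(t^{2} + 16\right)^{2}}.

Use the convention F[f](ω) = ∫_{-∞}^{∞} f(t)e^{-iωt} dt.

F(ω) = \frac{\pi \left(1 - 4 \left|{\omega}\right|\right) e^{- 4 \left|{\omega}\right|}}{8}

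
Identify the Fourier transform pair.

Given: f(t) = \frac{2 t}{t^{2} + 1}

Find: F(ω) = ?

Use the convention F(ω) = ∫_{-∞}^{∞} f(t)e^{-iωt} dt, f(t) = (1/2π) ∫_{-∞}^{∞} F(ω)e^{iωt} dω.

F(ω) = - 2 i \pi e^{- \left|{\omega}\right|} \operatorname{sign}{\left(\omega \right)}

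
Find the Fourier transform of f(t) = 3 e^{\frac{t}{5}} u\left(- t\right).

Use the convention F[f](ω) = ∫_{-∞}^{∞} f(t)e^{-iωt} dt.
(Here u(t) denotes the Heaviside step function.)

F(ω) = \frac{15 i}{5 \omega + i}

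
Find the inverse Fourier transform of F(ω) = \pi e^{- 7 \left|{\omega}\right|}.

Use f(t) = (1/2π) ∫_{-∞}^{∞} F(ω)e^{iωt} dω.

f(t) = \frac{7}{t^{2} + 49}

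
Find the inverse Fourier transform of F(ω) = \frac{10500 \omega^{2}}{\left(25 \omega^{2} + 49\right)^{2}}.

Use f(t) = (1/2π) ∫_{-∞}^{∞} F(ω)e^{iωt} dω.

f(t) = 3 \left(1 - \frac{7 \left|{t}\right|}{5}\right) e^{- \frac{7 \left|{t}\right|}{5}}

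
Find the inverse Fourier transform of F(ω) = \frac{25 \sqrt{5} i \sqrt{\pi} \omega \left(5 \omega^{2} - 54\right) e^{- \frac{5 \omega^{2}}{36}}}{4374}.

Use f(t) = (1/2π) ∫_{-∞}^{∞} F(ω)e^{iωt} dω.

f(t) = 4 t^{3} e^{- \frac{9 t^{2}}{5}}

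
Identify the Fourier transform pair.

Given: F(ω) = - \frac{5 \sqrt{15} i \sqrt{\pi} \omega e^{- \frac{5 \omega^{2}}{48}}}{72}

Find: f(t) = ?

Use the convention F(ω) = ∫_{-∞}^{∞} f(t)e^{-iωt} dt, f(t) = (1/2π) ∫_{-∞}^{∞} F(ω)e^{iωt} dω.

f(t) = 2 t e^{- \frac{12 t^{2}}{5}}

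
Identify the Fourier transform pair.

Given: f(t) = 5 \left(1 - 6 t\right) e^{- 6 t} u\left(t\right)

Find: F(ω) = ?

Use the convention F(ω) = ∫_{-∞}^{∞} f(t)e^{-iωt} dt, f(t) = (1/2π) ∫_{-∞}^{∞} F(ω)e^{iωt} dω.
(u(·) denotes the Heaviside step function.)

F(ω) = \frac{5 i \omega}{- \omega^{2} + 12 i \omega + 36}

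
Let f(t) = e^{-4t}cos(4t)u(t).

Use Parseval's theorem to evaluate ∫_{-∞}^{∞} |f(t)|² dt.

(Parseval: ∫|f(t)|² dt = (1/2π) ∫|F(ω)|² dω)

∫|f(t)|² dt = \frac{3}{32}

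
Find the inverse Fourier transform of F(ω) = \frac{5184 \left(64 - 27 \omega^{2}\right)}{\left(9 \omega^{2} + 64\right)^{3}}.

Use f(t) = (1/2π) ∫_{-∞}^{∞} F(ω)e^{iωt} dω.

f(t) = 6 t^{2} e^{- \frac{8 \left|{t}\right|}{3}}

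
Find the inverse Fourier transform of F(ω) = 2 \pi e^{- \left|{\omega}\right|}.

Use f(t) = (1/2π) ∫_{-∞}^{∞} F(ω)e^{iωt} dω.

f(t) = \frac{2}{t^{2} + 1}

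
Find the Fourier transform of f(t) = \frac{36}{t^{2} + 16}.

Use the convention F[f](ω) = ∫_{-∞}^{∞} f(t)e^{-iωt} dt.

F(ω) = 9 \pi e^{- 4 \left|{\omega}\right|}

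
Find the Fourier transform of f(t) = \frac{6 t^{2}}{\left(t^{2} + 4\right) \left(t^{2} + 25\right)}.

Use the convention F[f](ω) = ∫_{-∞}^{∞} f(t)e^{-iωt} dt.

F(ω) = \frac{2 \pi \left(5 - 2 e^{3 \left|{\omega}\right|}\right) e^{- 5 \left|{\omega}\right|}}{7}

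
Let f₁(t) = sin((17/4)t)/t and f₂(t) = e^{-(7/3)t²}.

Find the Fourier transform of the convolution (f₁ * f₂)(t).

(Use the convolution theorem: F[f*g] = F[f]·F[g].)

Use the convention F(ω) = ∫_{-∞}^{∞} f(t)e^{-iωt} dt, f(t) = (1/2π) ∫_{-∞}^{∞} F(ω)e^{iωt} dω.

F[f₁*f₂](ω) = \begin{cases} \frac{\sqrt{21} \pi^{\frac{3}{2}} e^{- \frac{3 \omega^{2}}{28}}}{7} & \text{for}\: \omega > - \frac{17}{4} \wedge \omega < \frac{17}{4} \\0 & \text{otherwise} \end{cases}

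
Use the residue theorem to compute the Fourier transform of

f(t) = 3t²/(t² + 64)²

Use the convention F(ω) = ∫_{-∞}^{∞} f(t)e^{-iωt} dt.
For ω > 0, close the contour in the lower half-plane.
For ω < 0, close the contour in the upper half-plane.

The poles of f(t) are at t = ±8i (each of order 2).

Let g(z) = f(z)e^{-iωz}; for large |z| the factor e^{-iωz} decays in the lower half-plane when ω > 0 and in the upper half-plane when ω < 0.

Case ω > 0 (lower half-plane, clockwise contour ⇒ F(ω) = -2πi·ΣRes):
  Res_{z = - 8 i} g(z) = \frac{3 i \left(1 - 8 \omega\right) e^{- 8 \omega}}{32} (pole of order 2)
  F(ω) = -2πi·ΣRes = \frac{3 \pi \left(1 - 8 \omega\right) e^{- 8 \omega}}{16}

Case ω < 0 (upper half-plane, counterclockwise contour ⇒ F(ω) = +2πi·ΣRes):
  Res_{z = 8 i} g(z) = \frac{3 i \left(- 8 \omega - 1\right) e^{8 \omega}}{32} (pole of order 2)
  F(ω) = 2πi·ΣRes = \frac{3 \pi \left(8 \omega + 1\right) e^{8 \omega}}{16}

Both cases combine into a single formula in |ω|:

F(ω) = \frac{3 \pi \left(1 - 8 \left|{\omega}\right|\right) e^{- 8 \left|{\omega}\right|}}{16}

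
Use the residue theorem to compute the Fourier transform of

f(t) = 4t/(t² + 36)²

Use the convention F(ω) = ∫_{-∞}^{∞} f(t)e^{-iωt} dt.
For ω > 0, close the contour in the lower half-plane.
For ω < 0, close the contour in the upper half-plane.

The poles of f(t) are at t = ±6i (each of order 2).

Let g(z) = f(z)e^{-iωz}; for large |z| the factor e^{-iωz} decays in the lower half-plane when ω > 0 and in the upper half-plane when ω < 0.

Case ω > 0 (lower half-plane, clockwise contour ⇒ F(ω) = -2πi·ΣRes):
  Res_{z = - 6 i} g(z) = \frac{\omega e^{- 6 \omega}}{6} (pole of order 2)
  F(ω) = -2πi·ΣRes = - \frac{i \pi \omega e^{- 6 \omega}}{3}

Case ω < 0 (upper half-plane, counterclockwise contour ⇒ F(ω) = +2πi·ΣRes):
  Res_{z = 6 i} g(z) = - \frac{\omega e^{6 \omega}}{6} (pole of order 2)
  F(ω) = 2πi·ΣRes = - \frac{i \pi \omega e^{6 \omega}}{3}

Both cases combine into a single formula in |ω|:

F(ω) = - \frac{i \pi \omega e^{- 6 \left|{\omega}\right|}}{3}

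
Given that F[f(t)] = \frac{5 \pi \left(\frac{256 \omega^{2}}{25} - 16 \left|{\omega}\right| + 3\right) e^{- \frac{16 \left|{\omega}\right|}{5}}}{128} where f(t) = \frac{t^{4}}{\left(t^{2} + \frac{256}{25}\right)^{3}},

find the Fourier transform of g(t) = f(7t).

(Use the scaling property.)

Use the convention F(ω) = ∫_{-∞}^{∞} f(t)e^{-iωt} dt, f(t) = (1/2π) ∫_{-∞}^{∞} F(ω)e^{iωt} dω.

F[g](ω) = \frac{\pi \left(256 \omega^{2} - 2800 \left|{\omega}\right| + 3675\right) e^{- \frac{16 \left|{\omega}\right|}{35}}}{219520}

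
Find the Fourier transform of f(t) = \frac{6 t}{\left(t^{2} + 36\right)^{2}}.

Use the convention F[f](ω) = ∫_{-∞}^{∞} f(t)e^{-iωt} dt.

F(ω) = - \frac{i \pi \omega e^{- 6 \left|{\omega}\right|}}{2}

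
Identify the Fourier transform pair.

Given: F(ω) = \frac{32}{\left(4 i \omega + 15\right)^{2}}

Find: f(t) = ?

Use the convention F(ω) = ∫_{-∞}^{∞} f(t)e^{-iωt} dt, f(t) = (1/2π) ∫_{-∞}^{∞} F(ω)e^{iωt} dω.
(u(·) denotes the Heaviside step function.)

f(t) = 2 t e^{- \frac{15 t}{4}} u\left(t\right)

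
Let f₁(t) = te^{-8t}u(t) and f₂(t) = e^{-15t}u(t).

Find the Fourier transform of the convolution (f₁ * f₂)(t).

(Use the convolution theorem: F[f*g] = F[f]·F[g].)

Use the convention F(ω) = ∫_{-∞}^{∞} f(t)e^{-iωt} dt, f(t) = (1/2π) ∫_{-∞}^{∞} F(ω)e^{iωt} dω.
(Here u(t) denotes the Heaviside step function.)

F[f₁*f₂](ω) = \frac{1}{\left(i \omega + 8\right)^{2} \left(i \omega + 15\right)}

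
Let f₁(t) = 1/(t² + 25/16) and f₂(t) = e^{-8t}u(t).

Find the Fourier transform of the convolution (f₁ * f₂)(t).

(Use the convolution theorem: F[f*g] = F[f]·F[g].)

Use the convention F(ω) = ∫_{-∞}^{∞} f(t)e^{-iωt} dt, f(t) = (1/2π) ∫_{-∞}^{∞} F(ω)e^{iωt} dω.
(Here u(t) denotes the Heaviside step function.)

F[f₁*f₂](ω) = \frac{4 \pi e^{- \frac{5 \left|{\omega}\right|}{4}}}{5 \left(i \omega + 8\right)}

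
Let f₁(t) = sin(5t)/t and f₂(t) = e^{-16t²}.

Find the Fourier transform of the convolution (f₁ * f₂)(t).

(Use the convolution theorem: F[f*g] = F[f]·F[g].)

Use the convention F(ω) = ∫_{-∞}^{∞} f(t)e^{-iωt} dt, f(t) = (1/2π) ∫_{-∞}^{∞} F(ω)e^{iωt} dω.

F[f₁*f₂](ω) = \begin{cases} \frac{\pi^{\frac{3}{2}} e^{- \frac{\omega^{2}}{64}}}{4} & \text{for}\: \omega > -5 \wedge \omega < 5 \\0 & \text{otherwise} \end{cases}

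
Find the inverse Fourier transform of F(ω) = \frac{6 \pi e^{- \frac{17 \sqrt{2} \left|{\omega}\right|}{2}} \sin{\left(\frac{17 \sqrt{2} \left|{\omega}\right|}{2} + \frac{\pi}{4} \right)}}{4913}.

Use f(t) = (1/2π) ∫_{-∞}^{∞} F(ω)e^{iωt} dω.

f(t) = \frac{6}{t^{4} + 83521}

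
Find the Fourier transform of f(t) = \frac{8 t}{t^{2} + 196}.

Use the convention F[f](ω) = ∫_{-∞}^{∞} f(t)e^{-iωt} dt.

F(ω) = - 8 i \pi e^{- 14 \left|{\omega}\right|} \operatorname{sign}{\left(\omega \right)}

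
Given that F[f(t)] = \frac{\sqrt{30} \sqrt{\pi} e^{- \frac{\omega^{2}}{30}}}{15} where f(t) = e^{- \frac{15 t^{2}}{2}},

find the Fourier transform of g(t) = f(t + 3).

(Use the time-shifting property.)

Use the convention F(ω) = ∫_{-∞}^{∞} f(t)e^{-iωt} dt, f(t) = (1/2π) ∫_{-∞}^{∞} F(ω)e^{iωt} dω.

F[g](ω) = \frac{\sqrt{30} \sqrt{\pi} e^{\frac{\omega \left(- \omega + 90 i\right)}{30}}}{15}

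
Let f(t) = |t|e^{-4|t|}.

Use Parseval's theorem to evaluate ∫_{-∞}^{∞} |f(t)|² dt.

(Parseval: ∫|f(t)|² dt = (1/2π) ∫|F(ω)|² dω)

∫|f(t)|² dt = \frac{1}{128}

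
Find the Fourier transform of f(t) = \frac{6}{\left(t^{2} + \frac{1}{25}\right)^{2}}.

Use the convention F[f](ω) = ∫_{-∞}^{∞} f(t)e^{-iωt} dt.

F(ω) = 75 \pi \left(\left|{\omega}\right| + 5\right) e^{- \frac{\left|{\omega}\right|}{5}}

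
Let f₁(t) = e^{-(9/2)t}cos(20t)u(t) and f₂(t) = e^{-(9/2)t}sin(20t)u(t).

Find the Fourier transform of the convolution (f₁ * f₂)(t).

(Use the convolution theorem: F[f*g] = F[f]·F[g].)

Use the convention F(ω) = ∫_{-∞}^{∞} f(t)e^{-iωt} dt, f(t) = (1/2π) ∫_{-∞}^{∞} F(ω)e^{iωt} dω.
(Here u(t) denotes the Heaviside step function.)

F[f₁*f₂](ω) = \frac{160 \left(2 i \omega + 9\right)}{\left(\left(2 i \omega + 9\right)^{2} + 1600\right)^{2}}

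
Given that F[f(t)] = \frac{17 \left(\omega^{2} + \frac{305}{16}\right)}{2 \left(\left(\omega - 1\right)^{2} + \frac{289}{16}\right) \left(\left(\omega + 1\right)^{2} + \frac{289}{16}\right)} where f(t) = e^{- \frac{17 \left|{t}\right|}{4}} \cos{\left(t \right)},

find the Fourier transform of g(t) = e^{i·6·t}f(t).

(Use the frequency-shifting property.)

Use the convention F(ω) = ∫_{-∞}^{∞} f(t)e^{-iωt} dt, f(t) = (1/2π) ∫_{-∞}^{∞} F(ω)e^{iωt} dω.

F[g](ω) = \frac{136 \left(16 \left(\omega - 6\right)^{2} + 305\right)}{\left(16 \left(\omega - 7\right)^{2} + 289\right) \left(16 \left(\omega - 5\right)^{2} + 289\right)}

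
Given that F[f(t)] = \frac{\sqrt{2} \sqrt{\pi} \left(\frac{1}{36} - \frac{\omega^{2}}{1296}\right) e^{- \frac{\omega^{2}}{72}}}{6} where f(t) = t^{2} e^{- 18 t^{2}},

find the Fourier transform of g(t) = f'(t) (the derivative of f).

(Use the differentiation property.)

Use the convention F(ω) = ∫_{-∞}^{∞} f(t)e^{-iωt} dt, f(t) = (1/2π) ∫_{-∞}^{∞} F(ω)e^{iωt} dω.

F[g](ω) = \frac{\sqrt{2} i \sqrt{\pi} \omega \left(36 - \omega^{2}\right) e^{- \frac{\omega^{2}}{72}}}{7776}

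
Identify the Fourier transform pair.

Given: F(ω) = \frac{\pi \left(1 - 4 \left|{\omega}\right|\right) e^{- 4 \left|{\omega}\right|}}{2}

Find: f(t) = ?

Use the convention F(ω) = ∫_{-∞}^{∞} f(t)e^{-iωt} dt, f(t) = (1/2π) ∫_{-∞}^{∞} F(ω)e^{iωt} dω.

f(t) = \frac{4 t^{2}}{\left(t^{2} + 16\right)^{2}}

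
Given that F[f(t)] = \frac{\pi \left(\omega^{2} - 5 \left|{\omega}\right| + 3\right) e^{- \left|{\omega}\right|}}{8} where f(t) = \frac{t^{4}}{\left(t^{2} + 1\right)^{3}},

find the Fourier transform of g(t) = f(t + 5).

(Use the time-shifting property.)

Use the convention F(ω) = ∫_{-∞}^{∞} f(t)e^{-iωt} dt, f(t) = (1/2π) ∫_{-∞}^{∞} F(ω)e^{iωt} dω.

F[g](ω) = \frac{\pi \left(\omega^{2} - 5 \left|{\omega}\right| + 3\right) e^{5 i \omega - \left|{\omega}\right|}}{8}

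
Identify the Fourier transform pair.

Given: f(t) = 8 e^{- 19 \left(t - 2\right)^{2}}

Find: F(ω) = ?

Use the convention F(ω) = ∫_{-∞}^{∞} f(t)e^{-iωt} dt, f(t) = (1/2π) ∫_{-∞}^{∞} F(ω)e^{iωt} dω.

F(ω) = \frac{8 \sqrt{19} \sqrt{\pi} e^{- \frac{\omega \left(\omega + 152 i\right)}{76}}}{19}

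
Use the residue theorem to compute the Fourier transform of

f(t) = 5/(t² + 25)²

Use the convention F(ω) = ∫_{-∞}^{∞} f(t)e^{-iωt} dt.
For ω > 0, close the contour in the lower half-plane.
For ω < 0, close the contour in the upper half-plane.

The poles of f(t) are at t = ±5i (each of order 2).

Let g(z) = f(z)e^{-iωz}; for large |z| the factor e^{-iωz} decays in the lower half-plane when ω > 0 and in the upper half-plane when ω < 0.

Case ω > 0 (lower half-plane, clockwise contour ⇒ F(ω) = -2πi·ΣRes):
  Res_{z = - 5 i} g(z) = \frac{i \left(5 \omega + 1\right) e^{- 5 \omega}}{100} (pole of order 2)
  F(ω) = -2πi·ΣRes = \frac{\pi \left(5 \omega + 1\right) e^{- 5 \omega}}{50}

Case ω < 0 (upper half-plane, counterclockwise contour ⇒ F(ω) = +2πi·ΣRes):
  Res_{z = 5 i} g(z) = \frac{i \left(5 \omega - 1\right) e^{5 \omega}}{100} (pole of order 2)
  F(ω) = 2πi·ΣRes = \frac{\pi \left(1 - 5 \omega\right) e^{5 \omega}}{50}

Both cases combine into a single formula in |ω|:

F(ω) = \frac{\pi \left(5 \left|{\omega}\right| + 1\right) e^{- 5 \left|{\omega}\right|}}{50}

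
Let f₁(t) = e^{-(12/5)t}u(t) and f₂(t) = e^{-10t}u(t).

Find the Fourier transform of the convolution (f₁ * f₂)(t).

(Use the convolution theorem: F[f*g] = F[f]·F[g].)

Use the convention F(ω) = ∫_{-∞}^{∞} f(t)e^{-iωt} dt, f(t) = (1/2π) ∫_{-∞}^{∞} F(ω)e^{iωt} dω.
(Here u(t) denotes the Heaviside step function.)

F[f₁*f₂](ω) = \frac{5}{\left(i \omega + 10\right) \left(5 i \omega + 12\right)}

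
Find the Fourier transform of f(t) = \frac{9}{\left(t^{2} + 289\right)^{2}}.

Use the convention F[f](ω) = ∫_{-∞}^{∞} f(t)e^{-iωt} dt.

F(ω) = \frac{9 \pi \left(17 \left|{\omega}\right| + 1\right) e^{- 17 \left|{\omega}\right|}}{9826}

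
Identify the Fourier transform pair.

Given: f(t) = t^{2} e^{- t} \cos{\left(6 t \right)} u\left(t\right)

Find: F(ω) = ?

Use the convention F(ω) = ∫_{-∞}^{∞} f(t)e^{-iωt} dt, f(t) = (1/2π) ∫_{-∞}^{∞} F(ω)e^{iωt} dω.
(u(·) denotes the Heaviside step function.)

F(ω) = \frac{2 \left(- 108 i \omega + \left(i \omega + 1\right)^{3} - 108\right)}{\left(\left(i \omega + 1\right)^{2} + 36\right)^{3}}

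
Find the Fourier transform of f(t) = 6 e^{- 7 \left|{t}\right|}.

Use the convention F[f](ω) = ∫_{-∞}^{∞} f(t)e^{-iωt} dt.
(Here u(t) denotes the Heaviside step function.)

F(ω) = \frac{84}{\omega^{2} + 49}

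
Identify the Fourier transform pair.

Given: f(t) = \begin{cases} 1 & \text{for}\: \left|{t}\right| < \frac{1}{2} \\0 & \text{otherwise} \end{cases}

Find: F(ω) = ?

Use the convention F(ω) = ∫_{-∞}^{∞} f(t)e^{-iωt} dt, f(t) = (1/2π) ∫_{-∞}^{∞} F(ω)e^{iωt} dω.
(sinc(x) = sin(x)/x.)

F(ω) = \operatorname{sinc}{\left(\frac{\omega}{2} \right)}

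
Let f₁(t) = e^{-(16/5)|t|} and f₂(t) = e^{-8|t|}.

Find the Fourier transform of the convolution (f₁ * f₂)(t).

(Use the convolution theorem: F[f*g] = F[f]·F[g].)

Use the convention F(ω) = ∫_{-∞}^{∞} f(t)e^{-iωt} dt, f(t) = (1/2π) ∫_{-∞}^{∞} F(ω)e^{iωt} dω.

F[f₁*f₂](ω) = \frac{2560}{\left(\omega^{2} + 64\right) \left(25 \omega^{2} + 256\right)}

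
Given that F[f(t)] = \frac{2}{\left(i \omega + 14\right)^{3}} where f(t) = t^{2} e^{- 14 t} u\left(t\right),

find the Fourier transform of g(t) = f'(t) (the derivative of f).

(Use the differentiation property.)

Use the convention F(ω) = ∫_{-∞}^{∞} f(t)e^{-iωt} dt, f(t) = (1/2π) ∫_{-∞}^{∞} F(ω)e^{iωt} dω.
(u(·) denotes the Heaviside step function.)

F[g](ω) = \frac{2 i \omega}{\left(i \omega + 14\right)^{3}}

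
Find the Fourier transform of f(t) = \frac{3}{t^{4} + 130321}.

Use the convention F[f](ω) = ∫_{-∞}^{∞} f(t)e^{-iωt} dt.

F(ω) = \frac{3 \pi e^{- \frac{19 \sqrt{2} \left|{\omega}\right|}{2}} \sin{\left(\frac{19 \sqrt{2} \left|{\omega}\right|}{2} + \frac{\pi}{4} \right)}}{6859}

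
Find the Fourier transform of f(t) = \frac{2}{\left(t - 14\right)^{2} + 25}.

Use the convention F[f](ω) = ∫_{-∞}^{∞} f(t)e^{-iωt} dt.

F(ω) = \frac{2 \pi e^{- 14 i \omega - 5 \left|{\omega}\right|}}{5}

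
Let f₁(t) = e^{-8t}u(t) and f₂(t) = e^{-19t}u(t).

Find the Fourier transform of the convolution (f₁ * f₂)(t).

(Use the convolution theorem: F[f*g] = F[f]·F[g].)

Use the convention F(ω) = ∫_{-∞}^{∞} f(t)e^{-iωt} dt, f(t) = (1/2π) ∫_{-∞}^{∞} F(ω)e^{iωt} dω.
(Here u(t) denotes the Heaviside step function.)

F[f₁*f₂](ω) = \frac{1}{\left(i \omega + 8\right) \left(i \omega + 19\right)}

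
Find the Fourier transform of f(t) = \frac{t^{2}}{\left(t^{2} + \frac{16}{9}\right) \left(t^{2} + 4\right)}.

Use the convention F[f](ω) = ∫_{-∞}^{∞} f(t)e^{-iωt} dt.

F(ω) = \frac{9 \pi e^{- 2 \left|{\omega}\right|}}{10} - \frac{3 \pi e^{- \frac{4 \left|{\omega}\right|}{3}}}{5}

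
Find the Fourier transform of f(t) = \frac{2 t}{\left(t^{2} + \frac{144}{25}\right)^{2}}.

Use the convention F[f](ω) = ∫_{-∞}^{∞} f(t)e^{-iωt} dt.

F(ω) = - \frac{5 i \pi \omega e^{- \frac{12 \left|{\omega}\right|}{5}}}{12}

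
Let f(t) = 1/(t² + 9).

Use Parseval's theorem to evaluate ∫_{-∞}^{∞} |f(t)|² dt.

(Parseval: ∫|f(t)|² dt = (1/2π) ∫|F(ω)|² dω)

∫|f(t)|² dt = \frac{\pi}{54}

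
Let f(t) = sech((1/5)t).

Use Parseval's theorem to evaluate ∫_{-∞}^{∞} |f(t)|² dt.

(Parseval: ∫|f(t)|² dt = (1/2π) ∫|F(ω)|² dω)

∫|f(t)|² dt = 10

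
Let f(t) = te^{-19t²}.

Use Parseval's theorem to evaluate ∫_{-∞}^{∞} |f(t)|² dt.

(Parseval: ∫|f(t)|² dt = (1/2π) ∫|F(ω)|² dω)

∫|f(t)|² dt = \frac{\sqrt{38} \sqrt{\pi}}{2888}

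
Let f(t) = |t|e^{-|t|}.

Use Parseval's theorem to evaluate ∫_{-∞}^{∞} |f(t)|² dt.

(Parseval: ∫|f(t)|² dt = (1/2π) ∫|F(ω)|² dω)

∫|f(t)|² dt = \frac{1}{2}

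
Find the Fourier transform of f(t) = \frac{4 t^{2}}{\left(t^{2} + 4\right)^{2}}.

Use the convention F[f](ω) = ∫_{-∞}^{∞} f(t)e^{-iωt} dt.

F(ω) = \pi \left(1 - 2 \left|{\omega}\right|\right) e^{- 2 \left|{\omega}\right|}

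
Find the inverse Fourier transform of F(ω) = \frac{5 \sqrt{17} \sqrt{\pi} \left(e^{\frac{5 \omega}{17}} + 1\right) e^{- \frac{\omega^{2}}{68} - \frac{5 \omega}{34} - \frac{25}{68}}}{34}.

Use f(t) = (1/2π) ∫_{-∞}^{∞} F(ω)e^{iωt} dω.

f(t) = 5 e^{- 17 t^{2}} \cos{\left(5 t \right)}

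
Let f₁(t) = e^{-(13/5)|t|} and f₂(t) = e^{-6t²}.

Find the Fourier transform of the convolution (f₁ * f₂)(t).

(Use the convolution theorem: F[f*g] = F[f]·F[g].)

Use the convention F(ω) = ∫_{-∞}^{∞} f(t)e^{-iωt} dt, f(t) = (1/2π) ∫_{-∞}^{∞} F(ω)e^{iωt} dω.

F[f₁*f₂](ω) = \frac{65 \sqrt{6} \sqrt{\pi} e^{- \frac{\omega^{2}}{24}}}{3 \left(25 \omega^{2} + 169\right)}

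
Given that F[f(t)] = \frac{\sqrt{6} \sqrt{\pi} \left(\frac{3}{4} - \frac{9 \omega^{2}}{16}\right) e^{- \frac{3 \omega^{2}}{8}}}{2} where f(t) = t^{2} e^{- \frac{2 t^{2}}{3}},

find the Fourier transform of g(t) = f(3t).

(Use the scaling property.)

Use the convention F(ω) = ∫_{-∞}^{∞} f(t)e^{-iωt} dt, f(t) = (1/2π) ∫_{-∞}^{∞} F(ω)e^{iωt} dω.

F[g](ω) = \frac{\sqrt{6} \sqrt{\pi} \left(12 - \omega^{2}\right) e^{- \frac{\omega^{2}}{24}}}{96}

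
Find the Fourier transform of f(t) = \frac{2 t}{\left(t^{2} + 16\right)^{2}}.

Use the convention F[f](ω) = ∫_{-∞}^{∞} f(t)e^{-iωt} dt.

F(ω) = - \frac{i \pi \omega e^{- 4 \left|{\omega}\right|}}{4}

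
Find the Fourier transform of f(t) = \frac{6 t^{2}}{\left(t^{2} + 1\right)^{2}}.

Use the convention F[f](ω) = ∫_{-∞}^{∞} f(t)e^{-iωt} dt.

F(ω) = 3 \pi \left(1 - \left|{\omega}\right|\right) e^{- \left|{\omega}\right|}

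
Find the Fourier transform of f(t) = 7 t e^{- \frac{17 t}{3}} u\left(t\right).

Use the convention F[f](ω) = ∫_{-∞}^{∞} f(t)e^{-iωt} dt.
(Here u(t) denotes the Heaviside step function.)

F(ω) = \frac{63}{\left(3 i \omega + 17\right)^{2}}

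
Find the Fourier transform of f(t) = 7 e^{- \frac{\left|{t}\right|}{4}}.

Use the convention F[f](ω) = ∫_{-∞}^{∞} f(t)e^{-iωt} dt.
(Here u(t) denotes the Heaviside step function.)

F(ω) = \frac{56}{16 \omega^{2} + 1}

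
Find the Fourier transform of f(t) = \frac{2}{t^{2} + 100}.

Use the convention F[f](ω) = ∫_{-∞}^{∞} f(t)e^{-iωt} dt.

F(ω) = \frac{\pi e^{- 10 \left|{\omega}\right|}}{5}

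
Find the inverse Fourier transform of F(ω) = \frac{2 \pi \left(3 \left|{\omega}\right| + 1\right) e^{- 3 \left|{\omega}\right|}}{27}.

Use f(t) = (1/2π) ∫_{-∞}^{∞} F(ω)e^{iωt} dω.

f(t) = \frac{4}{\left(t^{2} + 9\right)^{2}}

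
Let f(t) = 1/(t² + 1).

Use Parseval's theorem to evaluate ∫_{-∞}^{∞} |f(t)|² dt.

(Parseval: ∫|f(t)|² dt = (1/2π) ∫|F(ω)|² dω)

∫|f(t)|² dt = \frac{\pi}{2}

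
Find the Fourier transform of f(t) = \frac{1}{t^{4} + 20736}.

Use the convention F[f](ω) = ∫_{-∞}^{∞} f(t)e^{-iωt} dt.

F(ω) = \frac{\pi e^{- 6 \sqrt{2} \left|{\omega}\right|} \sin{\left(6 \sqrt{2} \left|{\omega}\right| + \frac{\pi}{4} \right)}}{1728}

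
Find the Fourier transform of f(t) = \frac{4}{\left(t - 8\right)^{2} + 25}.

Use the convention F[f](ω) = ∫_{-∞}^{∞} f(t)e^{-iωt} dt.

F(ω) = \frac{4 \pi e^{- 8 i \omega - 5 \left|{\omega}\right|}}{5}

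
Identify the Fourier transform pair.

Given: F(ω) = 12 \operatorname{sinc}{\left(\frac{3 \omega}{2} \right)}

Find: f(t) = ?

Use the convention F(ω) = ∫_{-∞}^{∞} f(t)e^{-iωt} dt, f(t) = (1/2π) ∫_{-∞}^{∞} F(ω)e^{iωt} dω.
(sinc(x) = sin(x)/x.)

f(t) = 4 \left(\begin{cases} 1 & \text{for}\: \left|{t}\right| < \frac{3}{2} \\0 & \text{otherwise} \end{cases}\right)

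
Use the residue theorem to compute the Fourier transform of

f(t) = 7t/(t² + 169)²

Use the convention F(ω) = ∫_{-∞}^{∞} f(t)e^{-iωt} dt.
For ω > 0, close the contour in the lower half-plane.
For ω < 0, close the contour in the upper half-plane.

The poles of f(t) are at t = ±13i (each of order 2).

Let g(z) = f(z)e^{-iωz}; for large |z| the factor e^{-iωz} decays in the lower half-plane when ω > 0 and in the upper half-plane when ω < 0.

Case ω > 0 (lower half-plane, clockwise contour ⇒ F(ω) = -2πi·ΣRes):
  Res_{z = - 13 i} g(z) = \frac{7 \omega e^{- 13 \omega}}{52} (pole of order 2)
  F(ω) = -2πi·ΣRes = - \frac{7 i \pi \omega e^{- 13 \omega}}{26}

Case ω < 0 (upper half-plane, counterclockwise contour ⇒ F(ω) = +2πi·ΣRes):
  Res_{z = 13 i} g(z) = - \frac{7 \omega e^{13 \omega}}{52} (pole of order 2)
  F(ω) = 2πi·ΣRes = - \frac{7 i \pi \omega e^{13 \omega}}{26}

Both cases combine into a single formula in |ω|:

F(ω) = - \frac{7 i \pi \omega e^{- 13 \left|{\omega}\right|}}{26}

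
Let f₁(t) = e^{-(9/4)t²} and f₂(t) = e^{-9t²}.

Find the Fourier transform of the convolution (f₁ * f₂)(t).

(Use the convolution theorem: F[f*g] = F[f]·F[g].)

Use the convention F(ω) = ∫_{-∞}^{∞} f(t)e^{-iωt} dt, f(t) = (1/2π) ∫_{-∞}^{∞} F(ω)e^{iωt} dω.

F[f₁*f₂](ω) = \frac{2 \pi e^{- \frac{5 \omega^{2}}{36}}}{9}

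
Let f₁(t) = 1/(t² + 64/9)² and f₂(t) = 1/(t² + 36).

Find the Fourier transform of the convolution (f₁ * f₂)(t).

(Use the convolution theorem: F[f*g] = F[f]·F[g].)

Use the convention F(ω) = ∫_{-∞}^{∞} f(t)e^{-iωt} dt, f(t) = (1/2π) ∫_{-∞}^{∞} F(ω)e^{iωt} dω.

F[f₁*f₂](ω) = \frac{3 \pi^{2} \left(8 \left|{\omega}\right| + 3\right) e^{- \frac{26 \left|{\omega}\right|}{3}}}{2048}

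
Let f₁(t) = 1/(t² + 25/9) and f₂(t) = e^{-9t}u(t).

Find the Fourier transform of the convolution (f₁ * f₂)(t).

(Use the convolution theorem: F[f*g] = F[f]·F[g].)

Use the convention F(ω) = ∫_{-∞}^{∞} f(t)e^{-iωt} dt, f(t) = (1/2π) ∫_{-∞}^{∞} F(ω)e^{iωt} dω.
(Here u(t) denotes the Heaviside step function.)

F[f₁*f₂](ω) = \frac{3 \pi e^{- \frac{5 \left|{\omega}\right|}{3}}}{5 \left(i \omega + 9\right)}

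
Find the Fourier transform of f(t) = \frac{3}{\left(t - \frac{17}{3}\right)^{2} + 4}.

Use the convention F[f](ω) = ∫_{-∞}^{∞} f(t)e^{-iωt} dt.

F(ω) = \frac{3 \pi e^{- \frac{17 i \omega}{3} - 2 \left|{\omega}\right|}}{2}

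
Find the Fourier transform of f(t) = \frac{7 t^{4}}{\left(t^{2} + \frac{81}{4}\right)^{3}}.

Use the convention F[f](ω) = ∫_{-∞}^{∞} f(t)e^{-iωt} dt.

F(ω) = \frac{7 \pi \left(27 \omega^{2} - 30 \left|{\omega}\right| + 4\right) e^{- \frac{9 \left|{\omega}\right|}{2}}}{48}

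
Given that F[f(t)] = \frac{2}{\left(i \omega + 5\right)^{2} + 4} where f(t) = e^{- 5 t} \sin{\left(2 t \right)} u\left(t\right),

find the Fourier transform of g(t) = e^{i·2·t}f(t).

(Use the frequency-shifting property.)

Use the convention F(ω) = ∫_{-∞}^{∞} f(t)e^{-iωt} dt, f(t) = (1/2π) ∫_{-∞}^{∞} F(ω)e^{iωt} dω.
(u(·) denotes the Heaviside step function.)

F[g](ω) = \frac{2}{\left(i \left(\omega - 2\right) + 5\right)^{2} + 4}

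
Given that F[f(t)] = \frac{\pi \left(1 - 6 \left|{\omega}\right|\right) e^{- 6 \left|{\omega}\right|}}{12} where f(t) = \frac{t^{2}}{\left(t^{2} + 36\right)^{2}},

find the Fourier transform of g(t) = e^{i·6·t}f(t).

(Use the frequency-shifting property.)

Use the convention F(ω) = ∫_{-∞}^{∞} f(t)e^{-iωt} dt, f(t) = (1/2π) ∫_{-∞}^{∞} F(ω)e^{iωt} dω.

F[g](ω) = \frac{\pi \left(1 - 6 \left|{\omega - 6}\right|\right) e^{- 6 \left|{\omega - 6}\right|}}{12}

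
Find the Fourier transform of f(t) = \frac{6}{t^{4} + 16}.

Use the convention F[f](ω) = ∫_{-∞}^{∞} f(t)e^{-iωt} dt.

F(ω) = \frac{3 \pi e^{- \sqrt{2} \left|{\omega}\right|} \sin{\left(\sqrt{2} \left|{\omega}\right| + \frac{\pi}{4} \right)}}{4}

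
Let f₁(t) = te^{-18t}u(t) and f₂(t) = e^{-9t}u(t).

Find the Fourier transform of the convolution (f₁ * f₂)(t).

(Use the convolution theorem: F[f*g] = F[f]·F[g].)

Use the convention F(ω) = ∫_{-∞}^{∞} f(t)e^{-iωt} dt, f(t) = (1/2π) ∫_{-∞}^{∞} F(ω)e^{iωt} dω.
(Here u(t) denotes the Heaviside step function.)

F[f₁*f₂](ω) = \frac{1}{\left(i \omega + 9\right) \left(i \omega + 18\right)^{2}}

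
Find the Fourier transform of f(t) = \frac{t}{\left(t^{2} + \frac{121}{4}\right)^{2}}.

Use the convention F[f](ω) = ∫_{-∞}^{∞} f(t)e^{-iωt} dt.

F(ω) = - \frac{i \pi \omega e^{- \frac{11 \left|{\omega}\right|}{2}}}{11}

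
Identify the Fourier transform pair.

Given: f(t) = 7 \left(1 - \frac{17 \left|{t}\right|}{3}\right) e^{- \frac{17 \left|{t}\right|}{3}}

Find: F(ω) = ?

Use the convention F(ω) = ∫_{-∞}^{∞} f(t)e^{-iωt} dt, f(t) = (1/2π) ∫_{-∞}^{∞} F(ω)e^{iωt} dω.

F(ω) = \frac{12852 \omega^{2}}{\left(9 \omega^{2} + 289\right)^{2}}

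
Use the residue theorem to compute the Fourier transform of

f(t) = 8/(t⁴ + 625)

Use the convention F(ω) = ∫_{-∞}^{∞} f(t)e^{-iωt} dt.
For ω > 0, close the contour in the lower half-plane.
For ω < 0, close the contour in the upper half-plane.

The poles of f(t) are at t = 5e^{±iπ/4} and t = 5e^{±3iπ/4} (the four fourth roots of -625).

Let g(z) = f(z)e^{-iωz}; for large |z| the factor e^{-iωz} decays in the lower half-plane when ω > 0 and in the upper half-plane when ω < 0.

Case ω > 0 (lower half-plane, clockwise contour ⇒ F(ω) = -2πi·ΣRes):
  Res_{z = - \frac{5 \sqrt{2}}{2} - \frac{5 \sqrt{2} i}{2}} g(z) = \frac{\sqrt{2} \left(1 + i\right) e^{\frac{5 \sqrt{2} \omega \left(-1 + i\right)}{2}}}{125}
  Res_{z = \frac{5 \sqrt{2}}{2} - \frac{5 \sqrt{2} i}{2}} g(z) = \frac{\sqrt{2} \left(-1 + i\right) e^{- \frac{5 \sqrt{2} \omega \left(1 + i\right)}{2}}}{125}
  F(ω) = -2πi·ΣRes = \frac{2 \sqrt{2} \pi \left(\left(1 - i\right) e^{5 \sqrt{2} i \omega} + 1 + i\right) e^{- \frac{5 \sqrt{2} \omega \left(1 + i\right)}{2}}}{125} = \frac{8 \pi e^{- \frac{5 \sqrt{2} \omega}{2}} \sin{\left(\frac{5 \sqrt{2} \omega}{2} + \frac{\pi}{4} \right)}}{125}

Case ω < 0 (upper half-plane, counterclockwise contour ⇒ F(ω) = +2πi·ΣRes):
  Res_{z = \frac{5 \sqrt{2}}{2} + \frac{5 \sqrt{2} i}{2}} g(z) = - \frac{\sqrt{2} \left(1 + i\right) e^{\frac{5 \sqrt{2} \omega \left(1 - i\right)}{2}}}{125}
  Res_{z = - \frac{5 \sqrt{2}}{2} + \frac{5 \sqrt{2} i}{2}} g(z) = \frac{\sqrt{2} \left(1 - i\right) e^{\frac{5 \sqrt{2} \omega \left(1 + i\right)}{2}}}{125}
  F(ω) = 2πi·ΣRes = - \frac{2 \sqrt{2} i \pi \left(\left(1 + i\right) e^{\frac{5 \sqrt{2} \omega \left(1 - i\right)}{2}} - \left(1 - i\right) e^{\frac{5 \sqrt{2} \omega \left(1 + i\right)}{2}}\right)}{125} = \frac{8 \pi e^{\frac{5 \sqrt{2} \omega}{2}} \cos{\left(\frac{5 \sqrt{2} \omega}{2} + \frac{\pi}{4} \right)}}{125}

Both cases combine into a single formula in |ω|:

F(ω) = \frac{8 \pi e^{- \frac{5 \sqrt{2} \left|{\omega}\right|}{2}} \sin{\left(\frac{5 \sqrt{2} \left|{\omega}\right|}{2} + \frac{\pi}{4} \right)}}{125}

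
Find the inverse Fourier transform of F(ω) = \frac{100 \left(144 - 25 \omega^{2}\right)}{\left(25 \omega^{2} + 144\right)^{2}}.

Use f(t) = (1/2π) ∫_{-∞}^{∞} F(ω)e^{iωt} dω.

f(t) = 2 e^{- \frac{12 \left|{t}\right|}{5}} \left|{t}\right|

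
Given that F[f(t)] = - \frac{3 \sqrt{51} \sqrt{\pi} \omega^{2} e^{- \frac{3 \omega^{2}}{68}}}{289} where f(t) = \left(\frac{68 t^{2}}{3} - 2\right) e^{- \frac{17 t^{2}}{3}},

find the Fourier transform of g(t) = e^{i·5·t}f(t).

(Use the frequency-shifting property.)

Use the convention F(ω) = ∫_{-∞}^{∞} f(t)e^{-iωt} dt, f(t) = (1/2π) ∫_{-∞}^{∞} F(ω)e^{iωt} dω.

F[g](ω) = - \frac{3 \sqrt{51} \sqrt{\pi} \left(\omega - 5\right)^{2} e^{- \frac{3 \left(\omega - 5\right)^{2}}{68}}}{289}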